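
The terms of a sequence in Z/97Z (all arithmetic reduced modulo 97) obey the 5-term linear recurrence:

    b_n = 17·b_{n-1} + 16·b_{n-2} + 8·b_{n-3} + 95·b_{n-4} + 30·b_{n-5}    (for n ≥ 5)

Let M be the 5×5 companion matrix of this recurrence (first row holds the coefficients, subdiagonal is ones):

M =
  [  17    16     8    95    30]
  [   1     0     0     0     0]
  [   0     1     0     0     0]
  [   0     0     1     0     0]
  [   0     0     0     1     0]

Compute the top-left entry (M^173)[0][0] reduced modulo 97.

45

(M^173)[0][0] is the top entry after applying M 173 times to the unit state (1, 0, 0, 0, 0). Equivalently it is h_{177} for the auxiliary sequence (h_n) obeying the same recurrence with h_4 = 1 and h_i = 0 for 0 ≤ i < 4:
h_5 = 17·1 + 16·0 + 8·0 + 95·0 + 30·0 = 17
h_6 = 17·17 + 16·1 + 8·0 + 95·0 + 30·0 = 14
h_7 = 17·14 + 16·17 + 8·1 + 95·0 + 30·0 = 33
h_8 = 17·33 + 16·14 + 8·17 + 95·1 + 30·0 = 46
h_9 = 17·46 + 16·33 + 8·14 + 95·17 + 30·1 = 60
h_10 = 17·60 + 16·46 + 8·33 + 95·14 + 30·17 = 77
Continuing the recurrence:
  h_11 = 81;  h_12 = 10;  h_13 = 44;  h_14 = 1;  h_15 = 39;  h_16 = 46
  h_17 = 74;  h_18 = 35;  h_19 = 62;  h_20 = 83;  h_21 = 35;  h_22 = 10
  h_23 = 89;  h_24 = 58;  h_25 = 60;  h_26 = 4;  h_27 = 62;  h_28 = 78
  h_29 = 90;  h_30 = 22;  h_31 = 9;  h_32 = 19;  h_33 = 87;  h_34 = 49
  h_35 = 12;  h_36 = 73;  h_37 = 87;  h_38 = 17;  h_39 = 25;  h_40 = 55
  h_41 = 92;  h_42 = 79;  h_43 = 29;  h_44 = 29;  h_45 = 48;  h_46 = 40
  h_47 = 15;  h_48 = 54;  h_49 = 21;  h_50 = 82;  h_51 = 34;  h_52 = 72
  h_53 = 25;  h_54 = 84;  h_55 = 43;  h_56 = 47;  h_57 = 1;  h_58 = 46
  h_59 = 19;  h_60 = 32;  h_61 = 5;  h_62 = 8;  h_63 = 68;  h_64 = 84
  h_65 = 38;  h_66 = 49;  h_67 = 83;  h_68 = 6;  h_69 = 95;  h_70 = 22
  h_71 = 45;  h_72 = 87;  h_73 = 37;  h_74 = 46;  h_75 = 21;  h_76 = 43
  h_77 = 91;  h_78 = 26;  h_79 = 88;  h_80 = 80;  h_81 = 10;  h_82 = 79
  h_83 = 31;  h_84 = 83;  h_85 = 69;  h_86 = 78;  h_87 = 67;  h_88 = 17
  h_89 = 69;  h_90 = 15;  h_91 = 15;  h_92 = 16;  h_93 = 34;  h_94 = 84
  h_95 = 95;  h_96 = 60;  h_97 = 35;  h_98 = 63;  h_99 = 76;  h_100 = 72
  h_101 = 18;  h_102 = 80;  h_103 = 82;  h_104 = 7;  h_105 = 24;  h_106 = 4
  h_107 = 28;  h_108 = 74;  h_109 = 57;  h_110 = 82;  h_111 = 52;  h_112 = 46
  h_113 = 11;  h_114 = 72;  h_115 = 50;  h_116 = 66;  h_117 = 73;  h_118 = 70
  h_119 = 96;  h_120 = 48;  h_121 = 90;  h_122 = 72;  h_123 = 9;  h_124 = 56
  h_125 = 22;  h_126 = 18;  h_127 = 47;  h_128 = 63;  h_129 = 14;  h_130 = 15
  h_131 = 71;  h_132 = 30;  h_133 = 39;  h_134 = 64;  h_135 = 29;  h_136 = 19
  h_137 = 84;  h_138 = 96;  h_139 = 43;  h_140 = 85;  h_141 = 5;  h_142 = 43
  h_143 = 17;  h_144 = 3;  h_145 = 6;  h_146 = 59;  h_147 = 51;  h_148 = 35
  h_149 = 21;  h_150 = 29;  h_151 = 61;  h_152 = 25;  h_153 = 22;  h_154 = 88
  h_155 = 80;  h_156 = 68;  h_157 = 63;  h_158 = 82;  h_159 = 91;  h_160 = 1
  h_161 = 66;  h_162 = 3;  h_163 = 95;  h_164 = 69;  h_165 = 93;  h_166 = 84
  h_167 = 70;  h_168 = 73;  h_169 = 67;  h_170 = 57;  h_171 = 58;  h_172 = 23
  h_173 = 48;  h_174 = 52;  h_175 = 35
h_176 = 17·35 + 16·52 + 8·48 + 95·23 + 30·58 = 13
h_177 = 17·13 + 16·35 + 8·52 + 95·48 + 30·23 = 45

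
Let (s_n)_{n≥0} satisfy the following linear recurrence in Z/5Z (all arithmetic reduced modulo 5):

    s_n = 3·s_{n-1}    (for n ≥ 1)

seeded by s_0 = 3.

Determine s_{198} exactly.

s_1 = 3·3 = 4
s_2 = 3·4 = 2
s_3 = 3·2 = 1
s_4 = 3·1 = 3
(s_4) = (3) = (s_0), so the sequence has period 4.
198 ≡ 2 (mod 4), hence s_198 = s_2 = 2.

2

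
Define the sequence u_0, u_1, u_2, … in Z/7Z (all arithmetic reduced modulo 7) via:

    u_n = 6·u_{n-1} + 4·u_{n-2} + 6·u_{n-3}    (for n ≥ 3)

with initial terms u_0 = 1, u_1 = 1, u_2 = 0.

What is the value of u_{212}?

4

u_3 = 6·0 + 4·1 + 6·1 = 3
u_4 = 6·3 + 4·0 + 6·1 = 3
u_5 = 6·3 + 4·3 + 6·0 = 2
u_6 = 6·2 + 4·3 + 6·3 = 0
u_7 = 6·0 + 4·2 + 6·3 = 5
u_8 = 6·5 + 4·0 + 6·2 = 0
u_9 = 6·0 + 4·5 + 6·0 = 6
u_10 = 6·6 + 4·0 + 6·5 = 3
u_11 = 6·3 + 4·6 + 6·0 = 0
u_12 = 6·0 + 4·3 + 6·6 = 6
u_13 = 6·6 + 4·0 + 6·3 = 5
u_14 = 6·5 + 4·6 + 6·0 = 5
u_15 = 6·5 + 4·5 + 6·6 = 2
u_16 = 6·2 + 4·5 + 6·5 = 6
u_17 = 6·6 + 4·2 + 6·5 = 4
u_18 = 6·4 + 4·6 + 6·2 = 4
u_19 = 6·4 + 4·4 + 6·6 = 6
u_20 = 6·6 + 4·4 + 6·4 = 6
u_21 = 6·6 + 4·6 + 6·4 = 0
u_22 = 6·0 + 4·6 + 6·6 = 4
u_23 = 6·4 + 4·0 + 6·6 = 4
u_24 = 6·4 + 4·4 + 6·0 = 5
u_25 = 6·5 + 4·4 + 6·4 = 0
u_26 = 6·0 + 4·5 + 6·4 = 2
u_27 = 6·2 + 4·0 + 6·5 = 0
u_28 = 6·0 + 4·2 + 6·0 = 1
u_29 = 6·1 + 4·0 + 6·2 = 4
u_30 = 6·4 + 4·1 + 6·0 = 0
u_31 = 6·0 + 4·4 + 6·1 = 1
u_32 = 6·1 + 4·0 + 6·4 = 2
u_33 = 6·2 + 4·1 + 6·0 = 2
u_34 = 6·2 + 4·2 + 6·1 = 5
u_35 = 6·5 + 4·2 + 6·2 = 1
u_36 = 6·1 + 4·5 + 6·2 = 3
u_37 = 6·3 + 4·1 + 6·5 = 3
u_38 = 6·3 + 4·3 + 6·1 = 1
u_39 = 6·1 + 4·3 + 6·3 = 1
u_40 = 6·1 + 4·1 + 6·3 = 0
(u_38, u_39, u_40) = (1, 1, 0) = (u_0, u_1, u_2), so the sequence has period 38.
212 ≡ 22 (mod 38), hence u_212 = u_22 = 4.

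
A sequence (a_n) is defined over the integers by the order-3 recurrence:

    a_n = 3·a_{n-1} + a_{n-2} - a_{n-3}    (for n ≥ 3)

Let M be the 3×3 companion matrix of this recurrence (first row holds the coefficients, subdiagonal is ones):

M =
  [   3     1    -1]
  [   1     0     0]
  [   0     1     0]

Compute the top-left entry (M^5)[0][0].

331

(M^5)[0][0] is the top entry after applying M 5 times to the unit state (1, 0, 0). Equivalently it is h_{7} for the auxiliary sequence (h_n) obeying the same recurrence with h_2 = 1 and h_i = 0 for 0 ≤ i < 2:
h_3 = 3·1 + 1·0 + -1·0 = 3
h_4 = 3·3 + 1·1 + -1·0 = 10
h_5 = 3·10 + 1·3 + -1·1 = 32
h_6 = 3·32 + 1·10 + -1·3 = 103
h_7 = 3·103 + 1·32 + -1·10 = 331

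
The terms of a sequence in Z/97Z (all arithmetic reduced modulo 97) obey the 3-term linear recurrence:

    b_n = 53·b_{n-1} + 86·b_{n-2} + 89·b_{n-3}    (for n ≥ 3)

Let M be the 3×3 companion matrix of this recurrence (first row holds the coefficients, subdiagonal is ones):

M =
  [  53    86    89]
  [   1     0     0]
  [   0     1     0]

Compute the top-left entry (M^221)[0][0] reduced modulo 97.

53

(M^221)[0][0] is the top entry after applying M 221 times to the unit state (1, 0, 0). Equivalently it is h_{223} for the auxiliary sequence (h_n) obeying the same recurrence with h_2 = 1 and h_i = 0 for 0 ≤ i < 2:
h_3 = 53·1 + 86·0 + 89·0 = 53
h_4 = 53·53 + 86·1 + 89·0 = 82
h_5 = 53·82 + 86·53 + 89·1 = 69
h_6 = 53·69 + 86·82 + 89·53 = 3
h_7 = 53·3 + 86·69 + 89·82 = 5
h_8 = 53·5 + 86·3 + 89·69 = 68
h_9 = 53·68 + 86·5 + 89·3 = 33
h_10 = 53·33 + 86·68 + 89·5 = 88
h_11 = 53·88 + 86·33 + 89·68 = 71
h_12 = 53·71 + 86·88 + 89·33 = 9
h_13 = 53·9 + 86·71 + 89·88 = 59
h_14 = 53·59 + 86·9 + 89·71 = 35
h_15 = 53·35 + 86·59 + 89·9 = 67
h_16 = 53·67 + 86·35 + 89·59 = 75
h_17 = 53·75 + 86·67 + 89·35 = 48
h_18 = 53·48 + 86·75 + 89·67 = 19
h_19 = 53·19 + 86·48 + 89·75 = 73
h_20 = 53·73 + 86·19 + 89·48 = 75
h_21 = 53·75 + 86·73 + 89·19 = 13
h_22 = 53·13 + 86·75 + 89·73 = 56
h_23 = 53·56 + 86·13 + 89·75 = 91
h_24 = 53·91 + 86·56 + 89·13 = 29
h_25 = 53·29 + 86·91 + 89·56 = 88
h_26 = 53·88 + 86·29 + 89·91 = 28
h_27 = 53·28 + 86·88 + 89·29 = 90
h_28 = 53·90 + 86·28 + 89·88 = 72
h_29 = 53·72 + 86·90 + 89·28 = 80
h_30 = 53·80 + 86·72 + 89·90 = 12
h_31 = 53·12 + 86·80 + 89·72 = 53
h_32 = 53·53 + 86·12 + 89·80 = 0
h_33 = 53·0 + 86·53 + 89·12 = 0
h_34 = 53·0 + 86·0 + 89·53 = 61
h_35 = 53·61 + 86·0 + 89·0 = 32
h_36 = 53·32 + 86·61 + 89·0 = 55
h_37 = 53·55 + 86·32 + 89·61 = 38
h_38 = 53·38 + 86·55 + 89·32 = 86
h_39 = 53·86 + 86·38 + 89·55 = 14
h_40 = 53·14 + 86·86 + 89·38 = 74
h_41 = 53·74 + 86·14 + 89·86 = 73
h_42 = 53·73 + 86·74 + 89·14 = 33
h_43 = 53·33 + 86·73 + 89·74 = 63
h_44 = 53·63 + 86·33 + 89·73 = 64
h_45 = 53·64 + 86·63 + 89·33 = 10
h_46 = 53·10 + 86·64 + 89·63 = 1
h_47 = 53·1 + 86·10 + 89·64 = 13
h_48 = 53·13 + 86·1 + 89·10 = 16
h_49 = 53·16 + 86·13 + 89·1 = 18
h_50 = 53·18 + 86·16 + 89·13 = 92
h_51 = 53·92 + 86·18 + 89·16 = 88
h_52 = 53·88 + 86·92 + 89·18 = 16
h_53 = 53·16 + 86·88 + 89·92 = 17
h_54 = 53·17 + 86·16 + 89·88 = 21
h_55 = 53·21 + 86·17 + 89·16 = 22
h_56 = 53·22 + 86·21 + 89·17 = 23
h_57 = 53·23 + 86·22 + 89·21 = 33
h_58 = 53·33 + 86·23 + 89·22 = 59
h_59 = 53·59 + 86·33 + 89·23 = 58
h_60 = 53·58 + 86·59 + 89·33 = 27
h_61 = 53·27 + 86·58 + 89·59 = 30
h_62 = 53·30 + 86·27 + 89·58 = 53
h_63 = 53·53 + 86·30 + 89·27 = 32
h_64 = 53·32 + 86·53 + 89·30 = 0
h_65 = 53·0 + 86·32 + 89·53 = 0
h_66 = 53·0 + 86·0 + 89·32 = 35
h_67 = 53·35 + 86·0 + 89·0 = 12
h_68 = 53·12 + 86·35 + 89·0 = 57
h_69 = 53·57 + 86·12 + 89·35 = 87
h_70 = 53·87 + 86·57 + 89·12 = 8
h_71 = 53·8 + 86·87 + 89·57 = 78
h_72 = 53·78 + 86·8 + 89·87 = 52
h_73 = 53·52 + 86·78 + 89·8 = 88
h_74 = 53·88 + 86·52 + 89·78 = 73
h_75 = 53·73 + 86·88 + 89·52 = 60
h_76 = 53·60 + 86·73 + 89·88 = 24
h_77 = 53·24 + 86·60 + 89·73 = 28
h_78 = 53·28 + 86·24 + 89·60 = 61
h_79 = 53·61 + 86·28 + 89·24 = 17
h_80 = 53·17 + 86·61 + 89·28 = 6
h_81 = 53·6 + 86·17 + 89·61 = 31
h_82 = 53·31 + 86·6 + 89·17 = 83
h_83 = 53·83 + 86·31 + 89·6 = 33
h_84 = 53·33 + 86·83 + 89·31 = 6
h_85 = 53·6 + 86·33 + 89·83 = 67
h_86 = 53·67 + 86·6 + 89·33 = 20
h_87 = 53·20 + 86·67 + 89·6 = 81
h_88 = 53·81 + 86·20 + 89·67 = 45
h_89 = 53·45 + 86·81 + 89·20 = 73
h_90 = 53·73 + 86·45 + 89·81 = 10
h_91 = 53·10 + 86·73 + 89·45 = 46
h_92 = 53·46 + 86·10 + 89·73 = 95
h_93 = 53·95 + 86·46 + 89·10 = 84
h_94 = 53·84 + 86·95 + 89·46 = 32
h_95 = 53·32 + 86·84 + 89·95 = 12
h_96 = 53·12 + 86·32 + 89·84 = 0
h_97 = 53·0 + 86·12 + 89·32 = 0
h_98 = 53·0 + 86·0 + 89·12 = 1
(h_96, h_97, h_98) = (0, 0, 1) = (h_0, h_1, h_2), so the sequence has period 96.
223 ≡ 31 (mod 96), hence h_223 = h_31 = 53.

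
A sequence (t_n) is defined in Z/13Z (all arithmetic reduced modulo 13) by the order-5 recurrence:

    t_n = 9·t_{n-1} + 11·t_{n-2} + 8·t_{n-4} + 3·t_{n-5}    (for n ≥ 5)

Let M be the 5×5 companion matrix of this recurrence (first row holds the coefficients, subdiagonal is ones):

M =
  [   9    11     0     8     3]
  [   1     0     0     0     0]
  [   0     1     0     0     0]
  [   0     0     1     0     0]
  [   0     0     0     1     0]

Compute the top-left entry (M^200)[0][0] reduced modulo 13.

(M^200)[0][0] is the top entry after applying M 200 times to the unit state (1, 0, 0, 0, 0). Equivalently it is h_{204} for the auxiliary sequence (h_n) obeying the same recurrence with h_4 = 1 and h_i = 0 for 0 ≤ i < 4:
h_5 = 9·1 + 11·0 + 0·0 + 8·0 + 3·0 = 9
h_6 = 9·9 + 11·1 + 0·0 + 8·0 + 3·0 = 1
h_7 = 9·1 + 11·9 + 0·1 + 8·0 + 3·0 = 4
h_8 = 9·4 + 11·1 + 0·9 + 8·1 + 3·0 = 3
h_9 = 9·3 + 11·4 + 0·1 + 8·9 + 3·1 = 3
h_10 = 9·3 + 11·3 + 0·4 + 8·1 + 3·9 = 4
Continuing the recurrence:
  h_11 = 0;  h_12 = 2;  h_13 = 12;  h_14 = 2;  h_15 = 6;  h_16 = 1
  h_17 = 8;  h_18 = 5;  h_19 = 5;  h_20 = 9;  h_21 = 8;  h_22 = 1
  h_23 = 9;  h_24 = 10;  h_25 = 7;  h_26 = 10;  h_27 = 8;  h_28 = 3
  h_29 = 6;  h_30 = 6;  h_31 = 6;  h_32 = 12;  h_33 = 10;  h_34 = 2
  h_35 = 12;  h_36 = 10;  h_37 = 0;  h_38 = 0;  h_39 = 11;  h_40 = 7
  h_41 = 6;  h_42 = 1;  h_43 = 7;  h_44 = 7;  h_45 = 1;  h_46 = 8
  h_47 = 12;  h_48 = 0;  h_49 = 5;  h_50 = 8;  h_51 = 0;  h_52 = 7
  h_53 = 12;  h_54 = 4;  h_55 = 10;  h_56 = 8;  h_57 = 0;  h_58 = 0
  h_59 = 1;  h_60 = 12;  h_61 = 0;  h_62 = 2;  h_63 = 0;  h_64 = 4
  h_65 = 7;  h_66 = 6;  h_67 = 7;  h_68 = 5;  h_69 = 8;  h_70 = 1
  h_71 = 2;  h_72 = 12;  h_73 = 1;  h_74 = 4;  h_75 = 1;  h_76 = 12
  h_77 = 7;  h_78 = 9;  h_79 = 9;  h_80 = 6;  h_81 = 11;  h_82 = 11
  h_83 = 7;  h_84 = 12;  h_85 = 5;  h_86 = 12;  h_87 = 5;  h_88 = 8
  h_89 = 8;  h_90 = 11;  h_91 = 3;  h_92 = 6;  h_93 = 6;  h_94 = 11
  h_95 = 1;  h_96 = 5;  h_97 = 5;  h_98 = 11;  h_99 = 0;  h_100 = 8
  h_101 = 10;  h_102 = 8;  h_103 = 7;  h_104 = 7;  h_105 = 10;  h_106 = 1
  h_107 = 4;  h_108 = 7;  h_109 = 0;  h_110 = 11;  h_111 = 4;  h_112 = 4
  h_113 = 10;  h_114 = 1;  h_115 = 2;  h_116 = 8;  h_117 = 4;  h_118 = 6
  h_119 = 0;  h_120 = 6;  h_121 = 6;  h_122 = 11;  h_123 = 1;  h_124 = 9
  h_125 = 2;  h_126 = 2;  h_127 = 3;  h_128 = 7;  h_129 = 9;  h_130 = 11
  h_131 = 7;  h_132 = 2;  h_133 = 6;  h_134 = 9;  h_135 = 2;  h_136 = 11
  h_137 = 6;  h_138 = 5;  h_139 = 11;  h_140 = 1;  h_141 = 3;  h_142 = 5
  h_143 = 12;  h_144 = 9;  h_145 = 6;  h_146 = 7;  h_147 = 6;  h_148 = 5
  h_149 = 4;  h_150 = 9;  h_151 = 12;  h_152 = 5;  h_153 = 3;  h_154 = 10
  h_155 = 12;  h_156 = 8;  h_157 = 9;  h_158 = 11;  h_159 = 12;  h_160 = 4
  h_161 = 4;  h_162 = 0;  h_163 = 4;  h_164 = 0;  h_165 = 10;  h_166 = 11
  h_167 = 7;  h_168 = 1;  h_169 = 10;  h_170 = 11;  h_171 = 12;  h_172 = 11
  h_173 = 2;  h_174 = 10;  h_175 = 7;  h_176 = 11;  h_177 = 4;  h_178 = 9
  h_179 = 3;  h_180 = 1;  h_181 = 3;  h_182 = 5;  h_183 = 12;  h_184 = 11
  h_185 = 11;  h_186 = 9;  h_187 = 1;  h_188 = 11;  h_189 = 10;  h_190 = 4
  h_191 = 12;  h_192 = 9;  h_193 = 1;  h_194 = 1;  h_195 = 11;  h_196 = 10
  h_197 = 12;  h_198 = 8;  h_199 = 9;  h_200 = 9;  h_201 = 7;  h_202 = 2
h_203 = 9·2 + 11·7 + 0·9 + 8·9 + 3·8 = 9
h_204 = 9·9 + 11·2 + 0·7 + 8·9 + 3·9 = 7

7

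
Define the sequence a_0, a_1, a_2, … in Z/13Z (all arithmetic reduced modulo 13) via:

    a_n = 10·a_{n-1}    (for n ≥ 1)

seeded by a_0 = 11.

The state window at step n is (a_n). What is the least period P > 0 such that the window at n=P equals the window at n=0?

n=0: window = (11)
n=1: window = (6)
n=2: window = (8)
n=3: window = (2)
n=4: window = (7)
n=5: window = (5)
n=6: window = (11)
window at n=6 equals window at n=0 → period = 6

6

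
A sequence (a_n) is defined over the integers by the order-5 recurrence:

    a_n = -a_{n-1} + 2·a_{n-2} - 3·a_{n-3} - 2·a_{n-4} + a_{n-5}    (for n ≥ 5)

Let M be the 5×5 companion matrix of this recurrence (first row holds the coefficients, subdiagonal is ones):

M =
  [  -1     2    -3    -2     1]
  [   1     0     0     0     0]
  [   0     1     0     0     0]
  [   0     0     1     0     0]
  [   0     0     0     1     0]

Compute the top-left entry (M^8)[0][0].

(M^8)[0][0] is the top entry after applying M 8 times to the unit state (1, 0, 0, 0, 0). Equivalently it is h_{12} for the auxiliary sequence (h_n) obeying the same recurrence with h_4 = 1 and h_i = 0 for 0 ≤ i < 4:
h_5 = -1·1 + 2·0 + -3·0 + -2·0 + 1·0 = -1
h_6 = -1·-1 + 2·1 + -3·0 + -2·0 + 1·0 = 3
h_7 = -1·3 + 2·-1 + -3·1 + -2·0 + 1·0 = -8
h_8 = -1·-8 + 2·3 + -3·-1 + -2·1 + 1·0 = 15
h_9 = -1·15 + 2·-8 + -3·3 + -2·-1 + 1·1 = -37
h_10 = -1·-37 + 2·15 + -3·-8 + -2·3 + 1·-1 = 84
h_11 = -1·84 + 2·-37 + -3·15 + -2·-8 + 1·3 = -184
h_12 = -1·-184 + 2·84 + -3·-37 + -2·15 + 1·-8 = 425

425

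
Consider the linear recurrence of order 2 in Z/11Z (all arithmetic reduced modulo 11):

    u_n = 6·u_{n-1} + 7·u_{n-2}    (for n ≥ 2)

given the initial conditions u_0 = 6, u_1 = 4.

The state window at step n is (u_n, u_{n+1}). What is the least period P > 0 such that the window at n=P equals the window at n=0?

n=0: window = (6, 4)
n=1: window = (4, 0)
n=2: window = (0, 6)
n=3: window = (6, 3)
n=4: window = (3, 5)
n=5: window = (5, 7)
n=6: window = (7, 0)
n=7: window = (0, 5)
n=8: window = (5, 8)
n=9: window = (8, 6)
n=10: window = (6, 4)
window at n=10 equals window at n=0 → period = 10

10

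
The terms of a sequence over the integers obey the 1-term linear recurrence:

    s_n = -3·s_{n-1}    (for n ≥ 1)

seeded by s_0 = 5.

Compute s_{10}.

s_1 = -3·5 = -15
s_2 = -3·-15 = 45
s_3 = -3·45 = -135
s_4 = -3·-135 = 405
s_5 = -3·405 = -1215
s_6 = -3·-1215 = 3645
s_7 = -3·3645 = -10935
s_8 = -3·-10935 = 32805
s_9 = -3·32805 = -98415
s_10 = -3·-98415 = 295245

295245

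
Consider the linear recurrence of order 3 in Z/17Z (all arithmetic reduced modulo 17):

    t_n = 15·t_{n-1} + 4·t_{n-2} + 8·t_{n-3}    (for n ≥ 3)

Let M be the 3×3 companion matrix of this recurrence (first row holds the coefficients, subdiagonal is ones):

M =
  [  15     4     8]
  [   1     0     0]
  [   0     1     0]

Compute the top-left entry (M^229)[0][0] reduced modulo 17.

(M^229)[0][0] is the top entry after applying M 229 times to the unit state (1, 0, 0). Equivalently it is h_{231} for the auxiliary sequence (h_n) obeying the same recurrence with h_2 = 1 and h_i = 0 for 0 ≤ i < 2:
h_3 = 15·1 + 4·0 + 8·0 = 15
h_4 = 15·15 + 4·1 + 8·0 = 8
h_5 = 15·8 + 4·15 + 8·1 = 1
h_6 = 15·1 + 4·8 + 8·15 = 14
h_7 = 15·14 + 4·1 + 8·8 = 6
h_8 = 15·6 + 4·14 + 8·1 = 1
Continuing the recurrence:
  h_9 = 15;  h_10 = 5;  h_11 = 7;  h_12 = 7;  h_13 = 3;  h_14 = 10
  h_15 = 14;  h_16 = 2;  h_17 = 13;  h_18 = 9;  h_19 = 16;  h_20 = 6
  h_21 = 5;  h_22 = 6;  h_23 = 5;  h_24 = 3;  h_25 = 11;  h_26 = 13
  h_27 = 8;  h_28 = 5;  h_29 = 7;  h_30 = 2;  h_31 = 13;  h_32 = 4
  h_33 = 9;  h_34 = 0;  h_35 = 0;  h_36 = 4;  h_37 = 9;  h_38 = 15
  h_39 = 4;  h_40 = 5;  h_41 = 7;  h_42 = 4;  h_43 = 9;  h_44 = 3
  h_45 = 11;  h_46 = 11;  h_47 = 12;  h_48 = 6;  h_49 = 5;  h_50 = 8
  h_51 = 1;  h_52 = 2;  h_53 = 13;  h_54 = 7;  h_55 = 3;  h_56 = 7
  h_57 = 3;  h_58 = 12;  h_59 = 10;  h_60 = 1;  h_61 = 15;  h_62 = 3
  h_63 = 11;  h_64 = 8;  h_65 = 1;  h_66 = 16;  h_67 = 2;  h_68 = 0
  h_69 = 0;  h_70 = 16;  h_71 = 2;  h_72 = 9;  h_73 = 16;  h_74 = 3
  h_75 = 11;  h_76 = 16;  h_77 = 2;  h_78 = 12;  h_79 = 10;  h_80 = 10
  h_81 = 14;  h_82 = 7;  h_83 = 3;  h_84 = 15;  h_85 = 4;  h_86 = 8
  h_87 = 1;  h_88 = 11;  h_89 = 12;  h_90 = 11;  h_91 = 12;  h_92 = 14
  h_93 = 6;  h_94 = 4;  h_95 = 9;  h_96 = 12;  h_97 = 10;  h_98 = 15
  h_99 = 4;  h_100 = 13;  h_101 = 8;  h_102 = 0;  h_103 = 0;  h_104 = 13
  h_105 = 8;  h_106 = 2;  h_107 = 13;  h_108 = 12;  h_109 = 10;  h_110 = 13
  h_111 = 8;  h_112 = 14;  h_113 = 6;  h_114 = 6;  h_115 = 5;  h_116 = 11
  h_117 = 12;  h_118 = 9;  h_119 = 16;  h_120 = 15;  h_121 = 4;  h_122 = 10
  h_123 = 14;  h_124 = 10;  h_125 = 14;  h_126 = 5;  h_127 = 7;  h_128 = 16
  h_129 = 2;  h_130 = 14;  h_131 = 6;  h_132 = 9;  h_133 = 16;  h_134 = 1
  h_135 = 15;  h_136 = 0;  h_137 = 0;  h_138 = 1;  h_139 = 15;  h_140 = 8
  h_141 = 1;  h_142 = 14;  h_143 = 6;  h_144 = 1;  h_145 = 15;  h_146 = 5
  h_147 = 7;  h_148 = 7;  h_149 = 3;  h_150 = 10;  h_151 = 14;  h_152 = 2
  h_153 = 13;  h_154 = 9;  h_155 = 16;  h_156 = 6;  h_157 = 5;  h_158 = 6
  h_159 = 5;  h_160 = 3;  h_161 = 11;  h_162 = 13;  h_163 = 8;  h_164 = 5
  h_165 = 7;  h_166 = 2;  h_167 = 13;  h_168 = 4;  h_169 = 9;  h_170 = 0
  h_171 = 0;  h_172 = 4;  h_173 = 9;  h_174 = 15;  h_175 = 4;  h_176 = 5
  h_177 = 7;  h_178 = 4;  h_179 = 9;  h_180 = 3;  h_181 = 11;  h_182 = 11
  h_183 = 12;  h_184 = 6;  h_185 = 5;  h_186 = 8;  h_187 = 1;  h_188 = 2
  h_189 = 13;  h_190 = 7;  h_191 = 3;  h_192 = 7;  h_193 = 3;  h_194 = 12
  h_195 = 10;  h_196 = 1;  h_197 = 15;  h_198 = 3;  h_199 = 11;  h_200 = 8
  h_201 = 1;  h_202 = 16;  h_203 = 2;  h_204 = 0;  h_205 = 0;  h_206 = 16
  h_207 = 2;  h_208 = 9;  h_209 = 16;  h_210 = 3;  h_211 = 11;  h_212 = 16
  h_213 = 2;  h_214 = 12;  h_215 = 10;  h_216 = 10;  h_217 = 14;  h_218 = 7
  h_219 = 3;  h_220 = 15;  h_221 = 4;  h_222 = 8;  h_223 = 1;  h_224 = 11
  h_225 = 12;  h_226 = 11;  h_227 = 12;  h_228 = 14;  h_229 = 6
h_230 = 15·6 + 4·14 + 8·12 = 4
h_231 = 15·4 + 4·6 + 8·14 = 9

9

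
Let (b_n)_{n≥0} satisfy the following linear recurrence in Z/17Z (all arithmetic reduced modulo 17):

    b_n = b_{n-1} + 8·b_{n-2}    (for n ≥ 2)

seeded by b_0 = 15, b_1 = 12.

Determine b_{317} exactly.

b_2 = 1·12 + 8·15 = 13
b_3 = 1·13 + 8·12 = 7
b_4 = 1·7 + 8·13 = 9
b_5 = 1·9 + 8·7 = 14
b_6 = 1·14 + 8·9 = 1
b_7 = 1·1 + 8·14 = 11
b_8 = 1·11 + 8·1 = 2
b_9 = 1·2 + 8·11 = 5
b_10 = 1·5 + 8·2 = 4
b_11 = 1·4 + 8·5 = 10
b_12 = 1·10 + 8·4 = 8
b_13 = 1·8 + 8·10 = 3
b_14 = 1·3 + 8·8 = 16
b_15 = 1·16 + 8·3 = 6
b_16 = 1·6 + 8·16 = 15
b_17 = 1·15 + 8·6 = 12
(b_16, b_17) = (15, 12) = (b_0, b_1), so the sequence has period 16.
317 ≡ 13 (mod 16), hence b_317 = b_13 = 3.

3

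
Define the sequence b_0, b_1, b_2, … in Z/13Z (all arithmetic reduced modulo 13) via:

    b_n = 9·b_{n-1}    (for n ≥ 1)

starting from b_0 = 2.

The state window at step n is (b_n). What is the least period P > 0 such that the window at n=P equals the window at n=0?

n=0: window = (2)
n=1: window = (5)
n=2: window = (6)
n=3: window = (2)
window at n=3 equals window at n=0 → period = 3

3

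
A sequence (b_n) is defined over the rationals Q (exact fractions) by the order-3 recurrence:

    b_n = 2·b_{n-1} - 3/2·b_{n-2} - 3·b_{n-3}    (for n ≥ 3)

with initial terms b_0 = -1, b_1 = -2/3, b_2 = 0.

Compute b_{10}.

-263/4

b_3 = 2·0 + -3/2·-2/3 + -3·-1 = 4
b_4 = 2·4 + -3/2·0 + -3·-2/3 = 10
b_5 = 2·10 + -3/2·4 + -3·0 = 14
b_6 = 2·14 + -3/2·10 + -3·4 = 1
b_7 = 2·1 + -3/2·14 + -3·10 = -49
b_8 = 2·-49 + -3/2·1 + -3·14 = -283/2
b_9 = 2·-283/2 + -3/2·-49 + -3·1 = -425/2
b_10 = 2·-425/2 + -3/2·-283/2 + -3·-49 = -263/4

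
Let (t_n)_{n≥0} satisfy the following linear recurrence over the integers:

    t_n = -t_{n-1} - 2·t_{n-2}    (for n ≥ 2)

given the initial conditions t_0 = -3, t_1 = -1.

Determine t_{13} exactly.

t_2 = -1·-1 + -2·-3 = 7
t_3 = -1·7 + -2·-1 = -5
t_4 = -1·-5 + -2·7 = -9
t_5 = -1·-9 + -2·-5 = 19
t_6 = -1·19 + -2·-9 = -1
t_7 = -1·-1 + -2·19 = -37
t_8 = -1·-37 + -2·-1 = 39
t_9 = -1·39 + -2·-37 = 35
t_10 = -1·35 + -2·39 = -113
t_11 = -1·-113 + -2·35 = 43
t_12 = -1·43 + -2·-113 = 183
t_13 = -1·183 + -2·43 = -269

-269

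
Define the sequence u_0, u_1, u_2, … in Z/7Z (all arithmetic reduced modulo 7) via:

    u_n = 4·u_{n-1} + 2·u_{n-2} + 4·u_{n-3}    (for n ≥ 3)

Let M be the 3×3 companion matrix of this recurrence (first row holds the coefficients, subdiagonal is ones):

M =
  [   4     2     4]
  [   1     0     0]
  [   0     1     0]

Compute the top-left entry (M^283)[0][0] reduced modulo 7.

2

(M^283)[0][0] is the top entry after applying M 283 times to the unit state (1, 0, 0). Equivalently it is h_{285} for the auxiliary sequence (h_n) obeying the same recurrence with h_2 = 1 and h_i = 0 for 0 ≤ i < 2:
h_3 = 4·1 + 2·0 + 4·0 = 4
h_4 = 4·4 + 2·1 + 4·0 = 4
h_5 = 4·4 + 2·4 + 4·1 = 0
h_6 = 4·0 + 2·4 + 4·4 = 3
h_7 = 4·3 + 2·0 + 4·4 = 0
h_8 = 4·0 + 2·3 + 4·0 = 6
h_9 = 4·6 + 2·0 + 4·3 = 1
h_10 = 4·1 + 2·6 + 4·0 = 2
h_11 = 4·2 + 2·1 + 4·6 = 6
h_12 = 4·6 + 2·2 + 4·1 = 4
h_13 = 4·4 + 2·6 + 4·2 = 1
h_14 = 4·1 + 2·4 + 4·6 = 1
h_15 = 4·1 + 2·1 + 4·4 = 1
h_16 = 4·1 + 2·1 + 4·1 = 3
h_17 = 4·3 + 2·1 + 4·1 = 4
h_18 = 4·4 + 2·3 + 4·1 = 5
h_19 = 4·5 + 2·4 + 4·3 = 5
h_20 = 4·5 + 2·5 + 4·4 = 4
h_21 = 4·4 + 2·5 + 4·5 = 4
h_22 = 4·4 + 2·4 + 4·5 = 2
h_23 = 4·2 + 2·4 + 4·4 = 4
h_24 = 4·4 + 2·2 + 4·4 = 1
h_25 = 4·1 + 2·4 + 4·2 = 6
h_26 = 4·6 + 2·1 + 4·4 = 0
h_27 = 4·0 + 2·6 + 4·1 = 2
h_28 = 4·2 + 2·0 + 4·6 = 4
h_29 = 4·4 + 2·2 + 4·0 = 6
h_30 = 4·6 + 2·4 + 4·2 = 5
h_31 = 4·5 + 2·6 + 4·4 = 6
h_32 = 4·6 + 2·5 + 4·6 = 2
h_33 = 4·2 + 2·6 + 4·5 = 5
h_34 = 4·5 + 2·2 + 4·6 = 6
h_35 = 4·6 + 2·5 + 4·2 = 0
h_36 = 4·0 + 2·6 + 4·5 = 4
h_37 = 4·4 + 2·0 + 4·6 = 5
h_38 = 4·5 + 2·4 + 4·0 = 0
h_39 = 4·0 + 2·5 + 4·4 = 5
h_40 = 4·5 + 2·0 + 4·5 = 5
h_41 = 4·5 + 2·5 + 4·0 = 2
h_42 = 4·2 + 2·5 + 4·5 = 3
h_43 = 4·3 + 2·2 + 4·5 = 1
h_44 = 4·1 + 2·3 + 4·2 = 4
h_45 = 4·4 + 2·1 + 4·3 = 2
h_46 = 4·2 + 2·4 + 4·1 = 6
h_47 = 4·6 + 2·2 + 4·4 = 2
h_48 = 4·2 + 2·6 + 4·2 = 0
h_49 = 4·0 + 2·2 + 4·6 = 0
h_50 = 4·0 + 2·0 + 4·2 = 1
(h_48, h_49, h_50) = (0, 0, 1) = (h_0, h_1, h_2), so the sequence has period 48.
285 ≡ 45 (mod 48), hence h_285 = h_45 = 2.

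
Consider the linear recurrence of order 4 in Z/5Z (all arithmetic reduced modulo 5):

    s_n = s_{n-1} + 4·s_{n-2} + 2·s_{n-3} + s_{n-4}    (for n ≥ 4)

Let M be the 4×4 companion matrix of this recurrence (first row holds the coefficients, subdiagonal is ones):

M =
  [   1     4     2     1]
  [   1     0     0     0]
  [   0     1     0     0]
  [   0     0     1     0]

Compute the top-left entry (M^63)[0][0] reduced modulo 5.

(M^63)[0][0] is the top entry after applying M 63 times to the unit state (1, 0, 0, 0). Equivalently it is h_{66} for the auxiliary sequence (h_n) obeying the same recurrence with h_3 = 1 and h_i = 0 for 0 ≤ i < 3:
h_4 = 1·1 + 4·0 + 2·0 + 1·0 = 1
h_5 = 1·1 + 4·1 + 2·0 + 1·0 = 0
h_6 = 1·0 + 4·1 + 2·1 + 1·0 = 1
h_7 = 1·1 + 4·0 + 2·1 + 1·1 = 4
h_8 = 1·4 + 4·1 + 2·0 + 1·1 = 4
h_9 = 1·4 + 4·4 + 2·1 + 1·0 = 2
h_10 = 1·2 + 4·4 + 2·4 + 1·1 = 2
h_11 = 1·2 + 4·2 + 2·4 + 1·4 = 2
h_12 = 1·2 + 4·2 + 2·2 + 1·4 = 3
h_13 = 1·3 + 4·2 + 2·2 + 1·2 = 2
h_14 = 1·2 + 4·3 + 2·2 + 1·2 = 0
h_15 = 1·0 + 4·2 + 2·3 + 1·2 = 1
h_16 = 1·1 + 4·0 + 2·2 + 1·3 = 3
h_17 = 1·3 + 4·1 + 2·0 + 1·2 = 4
h_18 = 1·4 + 4·3 + 2·1 + 1·0 = 3
h_19 = 1·3 + 4·4 + 2·3 + 1·1 = 1
h_20 = 1·1 + 4·3 + 2·4 + 1·3 = 4
h_21 = 1·4 + 4·1 + 2·3 + 1·4 = 3
h_22 = 1·3 + 4·4 + 2·1 + 1·3 = 4
h_23 = 1·4 + 4·3 + 2·4 + 1·1 = 0
h_24 = 1·0 + 4·4 + 2·3 + 1·4 = 1
h_25 = 1·1 + 4·0 + 2·4 + 1·3 = 2
h_26 = 1·2 + 4·1 + 2·0 + 1·4 = 0
h_27 = 1·0 + 4·2 + 2·1 + 1·0 = 0
h_28 = 1·0 + 4·0 + 2·2 + 1·1 = 0
h_29 = 1·0 + 4·0 + 2·0 + 1·2 = 2
h_30 = 1·2 + 4·0 + 2·0 + 1·0 = 2
h_31 = 1·2 + 4·2 + 2·0 + 1·0 = 0
h_32 = 1·0 + 4·2 + 2·2 + 1·0 = 2
h_33 = 1·2 + 4·0 + 2·2 + 1·2 = 3
h_34 = 1·3 + 4·2 + 2·0 + 1·2 = 3
h_35 = 1·3 + 4·3 + 2·2 + 1·0 = 4
h_36 = 1·4 + 4·3 + 2·3 + 1·2 = 4
h_37 = 1·4 + 4·4 + 2·3 + 1·3 = 4
h_38 = 1·4 + 4·4 + 2·4 + 1·3 = 1
h_39 = 1·1 + 4·4 + 2·4 + 1·4 = 4
h_40 = 1·4 + 4·1 + 2·4 + 1·4 = 0
h_41 = 1·0 + 4·4 + 2·1 + 1·4 = 2
h_42 = 1·2 + 4·0 + 2·4 + 1·1 = 1
h_43 = 1·1 + 4·2 + 2·0 + 1·4 = 3
h_44 = 1·3 + 4·1 + 2·2 + 1·0 = 1
h_45 = 1·1 + 4·3 + 2·1 + 1·2 = 2
h_46 = 1·2 + 4·1 + 2·3 + 1·1 = 3
h_47 = 1·3 + 4·2 + 2·1 + 1·3 = 1
h_48 = 1·1 + 4·3 + 2·2 + 1·1 = 3
h_49 = 1·3 + 4·1 + 2·3 + 1·2 = 0
h_50 = 1·0 + 4·3 + 2·1 + 1·3 = 2
h_51 = 1·2 + 4·0 + 2·3 + 1·1 = 4
h_52 = 1·4 + 4·2 + 2·0 + 1·3 = 0
h_53 = 1·0 + 4·4 + 2·2 + 1·0 = 0
h_54 = 1·0 + 4·0 + 2·4 + 1·2 = 0
h_55 = 1·0 + 4·0 + 2·0 + 1·4 = 4
h_56 = 1·4 + 4·0 + 2·0 + 1·0 = 4
h_57 = 1·4 + 4·4 + 2·0 + 1·0 = 0
h_58 = 1·0 + 4·4 + 2·4 + 1·0 = 4
h_59 = 1·4 + 4·0 + 2·4 + 1·4 = 1
h_60 = 1·1 + 4·4 + 2·0 + 1·4 = 1
h_61 = 1·1 + 4·1 + 2·4 + 1·0 = 3
h_62 = 1·3 + 4·1 + 2·1 + 1·4 = 3
h_63 = 1·3 + 4·3 + 2·1 + 1·1 = 3
h_64 = 1·3 + 4·3 + 2·3 + 1·1 = 2
h_65 = 1·2 + 4·3 + 2·3 + 1·3 = 3
h_66 = 1·3 + 4·2 + 2·3 + 1·3 = 0

0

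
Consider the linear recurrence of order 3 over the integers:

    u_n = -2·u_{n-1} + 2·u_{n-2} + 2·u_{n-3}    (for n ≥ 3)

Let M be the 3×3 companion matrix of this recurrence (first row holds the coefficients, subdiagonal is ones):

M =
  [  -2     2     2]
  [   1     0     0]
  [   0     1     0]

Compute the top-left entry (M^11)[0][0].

(M^11)[0][0] is the top entry after applying M 11 times to the unit state (1, 0, 0). Equivalently it is h_{13} for the auxiliary sequence (h_n) obeying the same recurrence with h_2 = 1 and h_i = 0 for 0 ≤ i < 2:
h_3 = -2·1 + 2·0 + 2·0 = -2
h_4 = -2·-2 + 2·1 + 2·0 = 6
h_5 = -2·6 + 2·-2 + 2·1 = -14
h_6 = -2·-14 + 2·6 + 2·-2 = 36
h_7 = -2·36 + 2·-14 + 2·6 = -88
h_8 = -2·-88 + 2·36 + 2·-14 = 220
h_9 = -2·220 + 2·-88 + 2·36 = -544
h_10 = -2·-544 + 2·220 + 2·-88 = 1352
h_11 = -2·1352 + 2·-544 + 2·220 = -3352
h_12 = -2·-3352 + 2·1352 + 2·-544 = 8320
h_13 = -2·8320 + 2·-3352 + 2·1352 = -20640

-20640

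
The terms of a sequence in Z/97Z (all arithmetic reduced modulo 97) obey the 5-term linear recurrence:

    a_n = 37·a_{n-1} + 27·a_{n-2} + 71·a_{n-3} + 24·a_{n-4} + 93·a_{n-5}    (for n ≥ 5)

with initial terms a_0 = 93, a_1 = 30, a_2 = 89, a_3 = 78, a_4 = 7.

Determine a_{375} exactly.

a_5 = 37·7 + 27·78 + 71·89 + 24·30 + 93·93 = 11
a_6 = 37·11 + 27·7 + 71·78 + 24·89 + 93·30 = 2
a_7 = 37·2 + 27·11 + 71·7 + 24·78 + 93·89 = 56
a_8 = 37·56 + 27·2 + 71·11 + 24·7 + 93·78 = 47
a_9 = 37·47 + 27·56 + 71·2 + 24·11 + 93·7 = 40
a_10 = 37·40 + 27·47 + 71·56 + 24·2 + 93·11 = 36
Continuing the recurrence:
  a_11 = 4;  a_12 = 14;  a_13 = 74;  a_14 = 30;  a_15 = 77;  a_16 = 18
  a_17 = 96;  a_18 = 35;  a_19 = 6;  a_20 = 56;  a_21 = 64;  a_22 = 9
  a_23 = 27;  a_24 = 25;  a_25 = 16;  a_26 = 40;  a_27 = 31;  a_28 = 72
  a_29 = 29;  a_30 = 3;  a_31 = 91;  a_32 = 30;  a_33 = 17;  a_34 = 96
  a_35 = 68;  a_36 = 75;  a_37 = 75;  a_38 = 30;  a_39 = 8;  a_40 = 5
  a_41 = 54;  a_42 = 17;  a_43 = 89;  a_44 = 11;  a_45 = 55;  a_46 = 16
  a_47 = 76;  a_48 = 73;  a_49 = 84;  a_50 = 66;  a_51 = 13;  a_52 = 72
  a_53 = 16;  a_54 = 51;  a_55 = 10;  a_56 = 0;  a_57 = 10;  a_58 = 9
  a_59 = 57;  a_60 = 15;  a_61 = 63;  a_62 = 72;  a_63 = 69;  a_64 = 81
  a_65 = 75;  a_66 = 85;  a_67 = 67;  a_68 = 30;  a_69 = 51;  a_70 = 76
  a_71 = 21;  a_72 = 15;  a_73 = 56;  a_74 = 59;  a_75 = 13;  a_76 = 21
  a_77 = 5;  a_78 = 54;  a_79 = 14;  a_80 = 67;  a_81 = 34;  a_82 = 2
  a_83 = 49;  a_84 = 13;  a_85 = 69;  a_86 = 87;  a_87 = 92;  a_88 = 1
  a_89 = 20;  a_90 = 90;  a_91 = 78;  a_92 = 87;  a_93 = 66;  a_94 = 90
  a_95 = 94;  a_96 = 51;  a_97 = 23;  a_98 = 31;  a_99 = 10;  a_100 = 2
  a_101 = 80;  a_102 = 11;  a_103 = 12;  a_104 = 27;  a_105 = 39;  a_106 = 58
  a_107 = 25;  a_108 = 40;  a_109 = 20;  a_110 = 78;  a_111 = 38;  a_112 = 69
  a_113 = 28;  a_114 = 17;  a_115 = 94;  a_116 = 57;  a_117 = 42;  a_118 = 72
  a_119 = 42;  a_120 = 3;  a_121 = 56;  a_122 = 2;  a_123 = 94;  a_124 = 40
  a_125 = 60;  a_126 = 1;  a_127 = 52;  a_128 = 5;  a_129 = 30;  a_130 = 65
  a_131 = 61;  a_132 = 40;  a_133 = 3;  a_134 = 75;  a_135 = 13;  a_136 = 40
  a_137 = 84;  a_138 = 12;  a_139 = 35;  a_140 = 52;  a_141 = 48;  a_142 = 88
  a_143 = 15;  a_144 = 75;  a_145 = 90;  a_146 = 95;  a_147 = 26;  a_148 = 17
  a_149 = 42;  a_150 = 56;  a_151 = 1;  a_152 = 82;  a_153 = 23;  a_154 = 44
  a_155 = 14;  a_156 = 65;  a_157 = 20;  a_158 = 88;  a_159 = 35;  a_160 = 96
  a_161 = 4;  a_162 = 79;  a_163 = 53;  a_164 = 43;  a_165 = 1;  a_166 = 51
  a_167 = 6;  a_168 = 65;  a_169 = 26;  a_170 = 95;  a_171 = 42;  a_172 = 32
  a_173 = 18;  a_174 = 92;  a_175 = 0;  a_176 = 94;  a_177 = 32;  a_178 = 38
  a_179 = 40;  a_180 = 50;  a_181 = 6;  a_182 = 55;  a_183 = 56;  a_184 = 76
  a_185 = 25;  a_186 = 4;  a_187 = 68;  a_188 = 82;  a_189 = 18;  a_190 = 41
  a_191 = 32;  a_192 = 27;  a_193 = 28;  a_194 = 2;  a_195 = 53;  a_196 = 61
  a_197 = 29;  a_198 = 17;  a_199 = 23;  a_200 = 62;  a_201 = 15;  a_202 = 80
  a_203 = 6;  a_204 = 90;  a_205 = 69;  a_206 = 91;  a_207 = 95;  a_208 = 9
  a_209 = 82;  a_210 = 96;  a_211 = 76;  a_212 = 4;  a_213 = 84;  a_214 = 15
  a_215 = 85;  a_216 = 91;  a_217 = 94;  a_218 = 63;  a_219 = 21;  a_220 = 35
  a_221 = 79;  a_222 = 93;  a_223 = 66;  a_224 = 66;  a_225 = 70;  a_226 = 13
  a_227 = 24;  a_228 = 60;  a_229 = 66;  a_230 = 75;  a_231 = 29;  a_232 = 10
  a_233 = 62;  a_234 = 48;  a_235 = 94;  a_236 = 85;  a_237 = 63;  a_238 = 79
  a_239 = 16;  a_240 = 35;  a_241 = 69;  a_242 = 70;  a_243 = 22;  a_244 = 37
  a_245 = 10;  a_246 = 67;  a_247 = 95;  a_248 = 44;  a_249 = 21;  a_250 = 93
  a_251 = 26;  a_252 = 14;  a_253 = 3;  a_254 = 21;  a_255 = 67;  a_256 = 96
  a_257 = 78;  a_258 = 57;  a_259 = 42;  a_260 = 94;  a_261 = 59;  a_262 = 29
  a_263 = 32;  a_264 = 96;  a_265 = 46;  a_266 = 42;  a_267 = 79;  a_268 = 90
  a_269 = 47;  a_270 = 29;  a_271 = 81;  a_272 = 37;  a_273 = 78;  a_274 = 56
  a_275 = 0;  a_276 = 48;  a_277 = 7;  a_278 = 65;  a_279 = 55;  a_280 = 7
  a_281 = 30;  a_282 = 43;  a_283 = 78;  a_284 = 14;  a_285 = 64;  a_286 = 78
  a_287 = 33;  a_288 = 38;  a_289 = 3;  a_290 = 52;  a_291 = 42;  a_292 = 71
  a_293 = 1;  a_294 = 61;  a_295 = 74;  a_296 = 75;  a_297 = 17;  a_298 = 56
  a_299 = 76;  a_300 = 51;  a_301 = 69;  a_302 = 29;  a_303 = 9;  a_304 = 48
  a_305 = 1;  a_306 = 64;  a_307 = 83;  a_308 = 69;  a_309 = 52;  a_310 = 57
  a_311 = 60;  a_312 = 45;  a_313 = 59;  a_314 = 88;  a_315 = 41;  a_316 = 95
  a_317 = 78;  a_318 = 53;  a_319 = 95;  a_320 = 87;  a_321 = 78;  a_322 = 39
  a_323 = 57;  a_324 = 29;  a_325 = 18;  a_326 = 9;  a_327 = 16;  a_328 = 59
  a_329 = 78;  a_330 = 36;  a_331 = 21;  a_332 = 6;  a_333 = 34;  a_334 = 68
  a_335 = 49;  a_336 = 12;  a_337 = 15;  a_338 = 34;  a_339 = 24;  a_340 = 53
  a_341 = 0;  a_342 = 11;  a_343 = 51;  a_344 = 62;  a_345 = 69;  a_346 = 61
  a_347 = 2;  a_348 = 47;  a_349 = 63;  a_350 = 80;  a_351 = 42;  a_352 = 92
  a_353 = 96;  a_354 = 16;  a_355 = 25;  a_356 = 28;  a_357 = 30;  a_358 = 52
  a_359 = 20;  a_360 = 93;  a_361 = 36;  a_362 = 86;  a_363 = 68;  a_364 = 40
  a_365 = 20;  a_366 = 32;  a_367 = 32;  a_368 = 82;  a_369 = 88;  a_370 = 88
  a_371 = 66;  a_372 = 5;  a_373 = 8
a_374 = 37·8 + 27·5 + 71·66 + 24·88 + 93·88 = 87
a_375 = 37·87 + 27·8 + 71·5 + 24·66 + 93·88 = 75

75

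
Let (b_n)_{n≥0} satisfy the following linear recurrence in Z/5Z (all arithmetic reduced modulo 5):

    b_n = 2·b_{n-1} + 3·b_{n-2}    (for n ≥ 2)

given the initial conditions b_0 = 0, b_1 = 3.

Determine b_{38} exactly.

b_2 = 2·3 + 3·0 = 1
b_3 = 2·1 + 3·3 = 1
b_4 = 2·1 + 3·1 = 0
b_5 = 2·0 + 3·1 = 3
(b_4, b_5) = (0, 3) = (b_0, b_1), so the sequence has period 4.
38 ≡ 2 (mod 4), hence b_38 = b_2 = 1.

1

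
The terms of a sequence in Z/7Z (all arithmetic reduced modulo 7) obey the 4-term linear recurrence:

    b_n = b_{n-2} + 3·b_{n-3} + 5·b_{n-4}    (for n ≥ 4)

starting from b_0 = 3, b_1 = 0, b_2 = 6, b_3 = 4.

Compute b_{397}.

b_4 = 0·4 + 1·6 + 3·0 + 5·3 = 0
b_5 = 0·0 + 1·4 + 3·6 + 5·0 = 1
b_6 = 0·1 + 1·0 + 3·4 + 5·6 = 0
b_7 = 0·0 + 1·1 + 3·0 + 5·4 = 0
b_8 = 0·0 + 1·0 + 3·1 + 5·0 = 3
b_9 = 0·3 + 1·0 + 3·0 + 5·1 = 5
Continuing the recurrence:
  b_10 = 3;  b_11 = 0;  b_12 = 5;  b_13 = 6;  b_14 = 6;  b_15 = 0
  b_16 = 0;  b_17 = 6;  b_18 = 2;  b_19 = 6;  b_20 = 6;  b_21 = 0
  b_22 = 6;  b_23 = 6;  b_24 = 1;  b_25 = 3;  b_26 = 0;  b_27 = 1
  b_28 = 0;  b_29 = 2;  b_30 = 3;  b_31 = 0;  b_32 = 2;  b_33 = 5
  b_34 = 3;  b_35 = 4;  b_36 = 0;  b_37 = 3;  b_38 = 6;  b_39 = 2
  b_40 = 1;  b_41 = 0;  b_42 = 2;  b_43 = 6;  b_44 = 0;  b_45 = 5
  b_46 = 0;  b_47 = 0;  b_48 = 1;  b_49 = 4;  b_50 = 1;  b_51 = 0
  b_52 = 4;  b_53 = 2;  b_54 = 2;  b_55 = 0;  b_56 = 0;  b_57 = 2
  b_58 = 3;  b_59 = 2;  b_60 = 2;  b_61 = 0;  b_62 = 2;  b_63 = 2
  b_64 = 5;  b_65 = 1;  b_66 = 0;  b_67 = 5;  b_68 = 0;  b_69 = 3
  b_70 = 1;  b_71 = 0;  b_72 = 3;  b_73 = 4;  b_74 = 1;  b_75 = 6
  b_76 = 0;  b_77 = 1;  b_78 = 2;  b_79 = 3;  b_80 = 5;  b_81 = 0
  b_82 = 3;  b_83 = 2;  b_84 = 0;  b_85 = 4;  b_86 = 0;  b_87 = 0
  b_88 = 5;  b_89 = 6;  b_90 = 5;  b_91 = 0;  b_92 = 6;  b_93 = 3
  b_94 = 3;  b_95 = 0;  b_96 = 0;  b_97 = 3;  b_98 = 1;  b_99 = 3
  b_100 = 3;  b_101 = 0;  b_102 = 3;  b_103 = 3;  b_104 = 4;  b_105 = 5
  b_106 = 0;  b_107 = 4;  b_108 = 0;  b_109 = 1;  b_110 = 5;  b_111 = 0
  b_112 = 1;  b_113 = 6;  b_114 = 5;  b_115 = 2;  b_116 = 0;  b_117 = 5
  b_118 = 3;  b_119 = 1;  b_120 = 4;  b_121 = 0;  b_122 = 1;  b_123 = 3
  b_124 = 0;  b_125 = 6;  b_126 = 0;  b_127 = 0;  b_128 = 4;  b_129 = 2
  b_130 = 4;  b_131 = 0;  b_132 = 2;  b_133 = 1;  b_134 = 1;  b_135 = 0
  b_136 = 0;  b_137 = 1;  b_138 = 5;  b_139 = 1;  b_140 = 1;  b_141 = 0
  b_142 = 1;  b_143 = 1;  b_144 = 6;  b_145 = 4;  b_146 = 0;  b_147 = 6
  b_148 = 0;  b_149 = 5;  b_150 = 4;  b_151 = 0;  b_152 = 5;  b_153 = 2
  b_154 = 4;  b_155 = 3;  b_156 = 0;  b_157 = 4;  b_158 = 1;  b_159 = 5
  b_160 = 6;  b_161 = 0;  b_162 = 5;  b_163 = 1;  b_164 = 0;  b_165 = 2
  b_166 = 0;  b_167 = 0;  b_168 = 6;  b_169 = 3;  b_170 = 6;  b_171 = 0
  b_172 = 3;  b_173 = 5;  b_174 = 5;  b_175 = 0;  b_176 = 0;  b_177 = 5
  b_178 = 4;  b_179 = 5;  b_180 = 5;  b_181 = 0;  b_182 = 5;  b_183 = 5
  b_184 = 2;  b_185 = 6;  b_186 = 0;  b_187 = 2;  b_188 = 0;  b_189 = 4
  b_190 = 6;  b_191 = 0;  b_192 = 4;  b_193 = 3;  b_194 = 6;  b_195 = 1
  b_196 = 0;  b_197 = 6;  b_198 = 5;  b_199 = 4;  b_200 = 2;  b_201 = 0
  b_202 = 4;  b_203 = 5;  b_204 = 0;  b_205 = 3;  b_206 = 0;  b_207 = 0
  b_208 = 2;  b_209 = 1;  b_210 = 2;  b_211 = 0;  b_212 = 1;  b_213 = 4
  b_214 = 4;  b_215 = 0;  b_216 = 0;  b_217 = 4;  b_218 = 6;  b_219 = 4
  b_220 = 4;  b_221 = 0;  b_222 = 4;  b_223 = 4;  b_224 = 3;  b_225 = 2
  b_226 = 0;  b_227 = 3;  b_228 = 0;  b_229 = 6;  b_230 = 2;  b_231 = 0
  b_232 = 6;  b_233 = 1;  b_234 = 2;  b_235 = 5;  b_236 = 0;  b_237 = 2
  b_238 = 4;  b_239 = 6;  b_240 = 3;  b_241 = 0;  b_242 = 6;  b_243 = 4
  b_244 = 0;  b_245 = 1;  b_246 = 0;  b_247 = 0;  b_248 = 3;  b_249 = 5
  b_250 = 3;  b_251 = 0;  b_252 = 5;  b_253 = 6;  b_254 = 6;  b_255 = 0
  b_256 = 0;  b_257 = 6;  b_258 = 2;  b_259 = 6;  b_260 = 6;  b_261 = 0
  b_262 = 6;  b_263 = 6;  b_264 = 1;  b_265 = 3;  b_266 = 0;  b_267 = 1
  b_268 = 0;  b_269 = 2;  b_270 = 3;  b_271 = 0;  b_272 = 2;  b_273 = 5
  b_274 = 3;  b_275 = 4;  b_276 = 0;  b_277 = 3;  b_278 = 6;  b_279 = 2
  b_280 = 1;  b_281 = 0;  b_282 = 2;  b_283 = 6;  b_284 = 0;  b_285 = 5
  b_286 = 0;  b_287 = 0;  b_288 = 1;  b_289 = 4;  b_290 = 1;  b_291 = 0
  b_292 = 4;  b_293 = 2;  b_294 = 2;  b_295 = 0;  b_296 = 0;  b_297 = 2
  b_298 = 3;  b_299 = 2;  b_300 = 2;  b_301 = 0;  b_302 = 2;  b_303 = 2
  b_304 = 5;  b_305 = 1;  b_306 = 0;  b_307 = 5;  b_308 = 0;  b_309 = 3
  b_310 = 1;  b_311 = 0;  b_312 = 3;  b_313 = 4;  b_314 = 1;  b_315 = 6
  b_316 = 0;  b_317 = 1;  b_318 = 2;  b_319 = 3;  b_320 = 5;  b_321 = 0
  b_322 = 3;  b_323 = 2;  b_324 = 0;  b_325 = 4;  b_326 = 0;  b_327 = 0
  b_328 = 5;  b_329 = 6;  b_330 = 5;  b_331 = 0;  b_332 = 6;  b_333 = 3
  b_334 = 3;  b_335 = 0;  b_336 = 0;  b_337 = 3;  b_338 = 1;  b_339 = 3
  b_340 = 3;  b_341 = 0;  b_342 = 3;  b_343 = 3;  b_344 = 4;  b_345 = 5
  b_346 = 0;  b_347 = 4;  b_348 = 0;  b_349 = 1;  b_350 = 5;  b_351 = 0
  b_352 = 1;  b_353 = 6;  b_354 = 5;  b_355 = 2;  b_356 = 0;  b_357 = 5
  b_358 = 3;  b_359 = 1;  b_360 = 4;  b_361 = 0;  b_362 = 1;  b_363 = 3
  b_364 = 0;  b_365 = 6;  b_366 = 0;  b_367 = 0;  b_368 = 4;  b_369 = 2
  b_370 = 4;  b_371 = 0;  b_372 = 2;  b_373 = 1;  b_374 = 1;  b_375 = 0
  b_376 = 0;  b_377 = 1;  b_378 = 5;  b_379 = 1;  b_380 = 1;  b_381 = 0
  b_382 = 1;  b_383 = 1;  b_384 = 6;  b_385 = 4;  b_386 = 0;  b_387 = 6
  b_388 = 0;  b_389 = 5;  b_390 = 4;  b_391 = 0;  b_392 = 5;  b_393 = 2
  b_394 = 4;  b_395 = 3
b_396 = 0·3 + 1·4 + 3·2 + 5·5 = 0
b_397 = 0·0 + 1·3 + 3·4 + 5·2 = 4

4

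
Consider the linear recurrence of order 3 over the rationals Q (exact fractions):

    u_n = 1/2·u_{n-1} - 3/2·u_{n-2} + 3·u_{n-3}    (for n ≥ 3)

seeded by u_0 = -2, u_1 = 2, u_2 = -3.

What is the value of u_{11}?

u_3 = 1/2·-3 + -3/2·2 + 3·-2 = -21/2
u_4 = 1/2·-21/2 + -3/2·-3 + 3·2 = 21/4
u_5 = 1/2·21/4 + -3/2·-21/2 + 3·-3 = 75/8
u_6 = 1/2·75/8 + -3/2·21/4 + 3·-21/2 = -555/16
u_7 = 1/2·-555/16 + -3/2·75/8 + 3·21/4 = -501/32
u_8 = 1/2·-501/32 + -3/2·-555/16 + 3·75/8 = 4629/64
u_9 = 1/2·4629/64 + -3/2·-501/32 + 3·-555/16 = -5685/128
u_10 = 1/2·-5685/128 + -3/2·4629/64 + 3·-501/32 = -45483/256
u_11 = 1/2·-45483/256 + -3/2·-5685/128 + 3·4629/64 = 99723/512

99723/512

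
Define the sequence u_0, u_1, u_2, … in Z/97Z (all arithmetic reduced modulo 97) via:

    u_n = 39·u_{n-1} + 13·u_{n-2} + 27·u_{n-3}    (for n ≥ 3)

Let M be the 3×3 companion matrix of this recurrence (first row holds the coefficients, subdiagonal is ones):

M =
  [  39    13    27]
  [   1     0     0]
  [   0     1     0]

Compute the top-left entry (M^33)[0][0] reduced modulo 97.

(M^33)[0][0] is the top entry after applying M 33 times to the unit state (1, 0, 0). Equivalently it is h_{35} for the auxiliary sequence (h_n) obeying the same recurrence with h_2 = 1 and h_i = 0 for 0 ≤ i < 2:
h_3 = 39·1 + 13·0 + 27·0 = 39
h_4 = 39·39 + 13·1 + 27·0 = 79
h_5 = 39·79 + 13·39 + 27·1 = 26
h_6 = 39·26 + 13·79 + 27·39 = 87
h_7 = 39·87 + 13·26 + 27·79 = 44
h_8 = 39·44 + 13·87 + 27·26 = 57
h_9 = 39·57 + 13·44 + 27·87 = 3
h_10 = 39·3 + 13·57 + 27·44 = 9
h_11 = 39·9 + 13·3 + 27·57 = 86
h_12 = 39·86 + 13·9 + 27·3 = 60
h_13 = 39·60 + 13·86 + 27·9 = 15
h_14 = 39·15 + 13·60 + 27·86 = 1
h_15 = 39·1 + 13·15 + 27·60 = 11
h_16 = 39·11 + 13·1 + 27·15 = 71
h_17 = 39·71 + 13·11 + 27·1 = 29
h_18 = 39·29 + 13·71 + 27·11 = 23
h_19 = 39·23 + 13·29 + 27·71 = 87
h_20 = 39·87 + 13·23 + 27·29 = 13
h_21 = 39·13 + 13·87 + 27·23 = 28
h_22 = 39·28 + 13·13 + 27·87 = 21
h_23 = 39·21 + 13·28 + 27·13 = 79
h_24 = 39·79 + 13·21 + 27·28 = 36
h_25 = 39·36 + 13·79 + 27·21 = 88
h_26 = 39·88 + 13·36 + 27·79 = 19
h_27 = 39·19 + 13·88 + 27·36 = 44
h_28 = 39·44 + 13·19 + 27·88 = 71
h_29 = 39·71 + 13·44 + 27·19 = 71
h_30 = 39·71 + 13·71 + 27·44 = 30
h_31 = 39·30 + 13·71 + 27·71 = 33
h_32 = 39·33 + 13·30 + 27·71 = 5
h_33 = 39·5 + 13·33 + 27·30 = 76
h_34 = 39·76 + 13·5 + 27·33 = 40
h_35 = 39·40 + 13·76 + 27·5 = 64

64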